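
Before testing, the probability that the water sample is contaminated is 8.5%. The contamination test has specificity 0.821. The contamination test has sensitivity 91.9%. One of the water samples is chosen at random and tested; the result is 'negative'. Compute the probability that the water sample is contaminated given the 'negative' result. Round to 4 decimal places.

P(H | E) ≈ 0.0091

Let H be the event that the water sample is contaminated. P(H) = 0.085, so P(¬H) = 0.915. With E the 'negative' result, P(E|H) = 0.081 and P(E|¬H) = 0.821.
P(E) = 0.081·0.085 + 0.821·0.915 = 0.0068850 + 0.75121 = 0.75810.
By Bayes' theorem, P(H|E) = 0.0068850 / 0.75810 = 0.0091.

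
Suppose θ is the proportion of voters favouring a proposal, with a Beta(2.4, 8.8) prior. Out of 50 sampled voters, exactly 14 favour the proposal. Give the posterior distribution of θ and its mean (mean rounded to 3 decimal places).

Observing 14 successes and 36 failures updates Beta(2.4, 8.8) by adding the success and failure counts to the two shape parameters: α = 2.4+14 = 16.4, β = 8.8+36 = 44.8.
Posterior mean = α/(α+β) = 16.4/61.2 = 0.268.

Posterior: Beta(16.4, 44.8); mean ≈ 0.268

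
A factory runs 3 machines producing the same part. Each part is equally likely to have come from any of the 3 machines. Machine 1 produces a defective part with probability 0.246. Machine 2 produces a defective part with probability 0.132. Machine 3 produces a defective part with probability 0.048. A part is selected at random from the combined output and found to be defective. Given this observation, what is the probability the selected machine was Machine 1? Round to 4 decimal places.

P(defective|M1) = 0.246; P(defective|M2) = 0.132; P(defective|M3) = 0.048.
Prior × likelihood for each source: 0.333333·0.246=0.08200, 0.333333·0.132=0.04400, 0.333333·0.048=0.01600. Summing gives P(defective) = 0.14200.
P(Machine 1 | defective) = 0.08200 / 0.14200 = 0.5775.

Posterior probability ≈ 0.5775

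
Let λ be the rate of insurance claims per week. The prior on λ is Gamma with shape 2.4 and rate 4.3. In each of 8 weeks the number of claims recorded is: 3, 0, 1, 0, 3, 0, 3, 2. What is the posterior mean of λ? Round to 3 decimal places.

The Poisson likelihood adds the total count to the shape and the number of exposure periods to the rate. Here ∑xᵢ = 12 and n = 8, so shape 2.4→14.4 and rate 4.3→12.3.
Posterior mean = shape/rate = 14.4/12.3 = 1.171.

Posterior mean ≈ 1.171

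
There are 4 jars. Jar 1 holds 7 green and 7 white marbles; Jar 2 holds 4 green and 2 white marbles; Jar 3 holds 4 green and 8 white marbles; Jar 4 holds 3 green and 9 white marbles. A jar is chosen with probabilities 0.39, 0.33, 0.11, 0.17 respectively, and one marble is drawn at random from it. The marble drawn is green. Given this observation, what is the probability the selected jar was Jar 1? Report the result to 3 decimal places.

Posterior probability ≈ 0.395

Tabulate prior·likelihood by source: [1] prior 0.39, lik 0.5, product 0.1950; [2] prior 0.33, lik 0.6667, product 0.2200; [3] prior 0.11, lik 0.3333, product 0.03667; [4] prior 0.17, lik 0.25, product 0.04250.
Normalizing constant = 0.49417; the posterior for Jar 1 is its product over the sum, 0.1950/0.49417 = 0.395.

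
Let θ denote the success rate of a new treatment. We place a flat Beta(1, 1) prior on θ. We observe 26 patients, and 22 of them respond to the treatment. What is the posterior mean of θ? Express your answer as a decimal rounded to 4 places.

Observing 22 successes and 4 failures updates Beta(1, 1) by adding the success and failure counts to the two shape parameters: α = 1+22 = 23, β = 1+4 = 5.
E[θ | data] = 23/(23+5) = 0.8214.

Posterior mean ≈ 0.8214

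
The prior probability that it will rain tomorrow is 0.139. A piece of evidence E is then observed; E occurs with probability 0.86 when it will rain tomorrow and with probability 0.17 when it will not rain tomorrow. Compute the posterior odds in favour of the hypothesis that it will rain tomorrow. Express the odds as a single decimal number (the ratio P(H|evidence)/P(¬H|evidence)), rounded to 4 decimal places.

Prior odds = 0.139/(1−0.139) = 0.16144. In log-odds, ln(0.16144) = -1.8236.
Add log likelihood ratio: ln(5.0588) = 1.6211.
Posterior log-odds = -0.20249, so posterior odds = exp(-0.20249) = 0.81670.

Posterior odds ≈ 0.8167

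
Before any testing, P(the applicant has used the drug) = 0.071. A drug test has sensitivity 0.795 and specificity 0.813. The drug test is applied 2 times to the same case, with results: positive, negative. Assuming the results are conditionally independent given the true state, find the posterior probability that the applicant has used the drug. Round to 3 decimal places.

Let H be the event that the applicant has used the drug; start with P(H) = 0.071. P('positive'|H) = 0.795, P('positive'|¬H) = 0.187.
Update on result 1 ('positive'): P(H) ← 0.795·0.0710 / (0.795·0.0710 + 0.187·0.9290) = 0.056445/0.23017 = 0.2452.
Update on result 2 ('negative'): P(H) ← 0.205·0.2452 / (0.205·0.2452 + 0.813·0.7548) = 0.050273/0.66390 = 0.0757.

Posterior P(H) ≈ 0.076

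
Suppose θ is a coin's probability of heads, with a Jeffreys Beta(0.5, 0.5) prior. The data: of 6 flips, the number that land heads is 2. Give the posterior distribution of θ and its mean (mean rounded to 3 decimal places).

The binomial likelihood is conjugate to the Beta prior: with 2 successes and 4 failures, the posterior is Beta(0.5+2, 0.5+4) = Beta(2.5, 4.5).
Posterior mean = α/(α+β) = 2.5/7 = 0.357.

Posterior: Beta(2.5, 4.5); mean ≈ 0.357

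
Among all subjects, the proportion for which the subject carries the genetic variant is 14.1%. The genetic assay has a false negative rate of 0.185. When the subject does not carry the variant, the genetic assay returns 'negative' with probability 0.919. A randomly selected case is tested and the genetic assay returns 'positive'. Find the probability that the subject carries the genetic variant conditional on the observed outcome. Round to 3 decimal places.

P(H | E) ≈ 0.623

Let H be the event that the subject carries the genetic variant. P(H) = 0.141, so P(¬H) = 0.859. With E the 'positive' result, P(E|H) = 0.815 and P(E|¬H) = 0.081.
P(E) = 0.815·0.141 + 0.081·0.859 = 0.11491 + 0.069579 = 0.18449.
By Bayes' theorem, P(H|E) = 0.11491 / 0.18449 = 0.623.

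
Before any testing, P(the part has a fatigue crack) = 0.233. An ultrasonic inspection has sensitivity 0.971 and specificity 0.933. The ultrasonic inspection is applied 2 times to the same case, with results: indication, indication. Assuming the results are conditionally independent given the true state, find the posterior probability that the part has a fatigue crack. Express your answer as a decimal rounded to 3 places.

Let H be the event that the part has a fatigue crack; start with P(H) = 0.233. P('indication'|H) = 0.971, P('indication'|¬H) = 0.067.
Update on result 1 ('indication'): P(H) ← 0.971·0.2330 / (0.971·0.2330 + 0.067·0.7670) = 0.22624/0.27763 = 0.8149.
Update on result 2 ('indication'): P(H) ← 0.971·0.8149 / (0.971·0.8149 + 0.067·0.1851) = 0.79127/0.80367 = 0.9846.

Posterior P(H) ≈ 0.985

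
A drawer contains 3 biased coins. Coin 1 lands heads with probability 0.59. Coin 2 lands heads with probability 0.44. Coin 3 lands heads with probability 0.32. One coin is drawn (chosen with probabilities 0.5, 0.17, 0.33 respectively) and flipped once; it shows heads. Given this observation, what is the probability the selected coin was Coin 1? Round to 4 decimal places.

Tabulate prior·likelihood by source: [1] prior 0.5, lik 0.59, product 0.2950; [2] prior 0.17, lik 0.44, product 0.07480; [3] prior 0.33, lik 0.32, product 0.1056.
Normalizing constant = 0.47540; the posterior for Coin 1 is its product over the sum, 0.2950/0.47540 = 0.6205.

Posterior probability ≈ 0.6205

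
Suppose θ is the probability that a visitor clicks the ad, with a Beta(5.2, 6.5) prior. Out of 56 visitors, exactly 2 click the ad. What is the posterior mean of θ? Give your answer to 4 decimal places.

Posterior mean ≈ 0.1064

The binomial likelihood is conjugate to the Beta prior: with 2 successes and 54 failures, the posterior is Beta(5.2+2, 6.5+54) = Beta(7.2, 60.5).
E[θ | data] = 7.2/(7.2+60.5) = 0.1064.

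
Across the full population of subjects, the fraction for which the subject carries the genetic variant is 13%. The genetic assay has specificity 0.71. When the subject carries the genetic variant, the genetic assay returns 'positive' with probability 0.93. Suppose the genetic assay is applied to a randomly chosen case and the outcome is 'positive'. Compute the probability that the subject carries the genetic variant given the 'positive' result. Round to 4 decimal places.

P(H | E) ≈ 0.3240

Let H be the event that the subject carries the genetic variant. P(H) = 0.13, so P(¬H) = 0.87. With E the 'positive' result, P(E|H) = 0.93 and P(E|¬H) = 0.29.
P(E) = 0.93·0.13 + 0.29·0.87 = 0.12090 + 0.25230 = 0.37320.
By Bayes' theorem, P(H|E) = 0.12090 / 0.37320 = 0.3240.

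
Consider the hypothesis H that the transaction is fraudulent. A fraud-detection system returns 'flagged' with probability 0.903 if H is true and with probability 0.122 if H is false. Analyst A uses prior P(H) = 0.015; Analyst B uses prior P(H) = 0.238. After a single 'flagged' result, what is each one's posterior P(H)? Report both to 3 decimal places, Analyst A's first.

The likelihood ratio for a 'flagged' result is 0.903/0.122 = 7.4016.
Analyst A: prior odds 0.015/0.985 = 0.015228; posterior odds 0.11272; posterior probability 0.101.
Analyst B: prior odds 0.238/0.762 = 0.31234; posterior odds 2.3118; posterior probability 0.698.

Analyst A: 0.101; Analyst B: 0.698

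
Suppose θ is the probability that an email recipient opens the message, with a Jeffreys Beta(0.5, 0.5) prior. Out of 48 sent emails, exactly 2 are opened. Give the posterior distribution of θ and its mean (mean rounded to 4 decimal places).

The binomial likelihood is conjugate to the Beta prior: with 2 successes and 46 failures, the posterior is Beta(0.5+2, 0.5+46) = Beta(2.5, 46.5).
E[θ | data] = 2.5/(2.5+46.5) = 0.0510.

Posterior: Beta(2.5, 46.5); mean ≈ 0.0510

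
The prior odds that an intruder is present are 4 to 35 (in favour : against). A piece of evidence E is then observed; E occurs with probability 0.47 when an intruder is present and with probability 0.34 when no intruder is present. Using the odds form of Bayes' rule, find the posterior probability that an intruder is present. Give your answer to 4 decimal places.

Posterior probability ≈ 0.1364

Prior odds = 4/35 = 0.11429. In log-odds, ln(0.11429) = -2.1691.
Add log likelihood ratio: ln(1.3824) = 0.32379.
Posterior log-odds = -1.8453, so posterior odds = exp(-1.8453) = 0.15798. Converting, P(H|E) = 0.15798/1.1580 = 0.1364.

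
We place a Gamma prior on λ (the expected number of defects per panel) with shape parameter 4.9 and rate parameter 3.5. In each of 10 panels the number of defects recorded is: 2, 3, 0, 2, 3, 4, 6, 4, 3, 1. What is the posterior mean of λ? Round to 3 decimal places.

Total count ∑xᵢ = 28 over n = 10 panels.
Gamma is conjugate to the Poisson likelihood: posterior is Gamma(shape = 4.9+28 = 32.9, rate = 3.5+10 = 13.5).
Posterior mean = shape/rate = 32.9/13.5 = 2.437.

Posterior mean ≈ 2.437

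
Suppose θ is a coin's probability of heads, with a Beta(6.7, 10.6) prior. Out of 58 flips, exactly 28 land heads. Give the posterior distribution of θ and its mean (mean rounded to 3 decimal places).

Posterior: Beta(34.7, 40.6); mean ≈ 0.461

The binomial likelihood is conjugate to the Beta prior: with 28 successes and 30 failures, the posterior is Beta(6.7+28, 10.6+30) = Beta(34.7, 40.6).
Posterior mean = α/(α+β) = 34.7/75.3 = 0.461.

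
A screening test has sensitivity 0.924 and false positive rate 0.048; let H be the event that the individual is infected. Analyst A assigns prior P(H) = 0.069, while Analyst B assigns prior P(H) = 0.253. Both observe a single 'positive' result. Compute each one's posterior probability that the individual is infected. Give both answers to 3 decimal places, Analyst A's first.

Analyst A: 0.588; Analyst B: 0.867

P('+'|H) = 0.924, P('+'|¬H) = 0.048.
Analyst A: numerator 0.924·0.069 = 0.063756; evidence = 0.063756+0.048·0.931 = 0.10844; posterior = 0.588.
Analyst B: numerator 0.924·0.253 = 0.23377; evidence = 0.23377+0.048·0.747 = 0.26963; posterior = 0.867.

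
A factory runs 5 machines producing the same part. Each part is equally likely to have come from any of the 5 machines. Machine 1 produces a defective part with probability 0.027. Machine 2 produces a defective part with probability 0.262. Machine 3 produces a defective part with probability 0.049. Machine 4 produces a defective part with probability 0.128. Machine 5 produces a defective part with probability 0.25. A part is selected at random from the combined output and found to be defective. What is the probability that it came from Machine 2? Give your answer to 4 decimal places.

Tabulate prior·likelihood by source: [1] prior 0.2, lik 0.027, product 0.005400; [2] prior 0.2, lik 0.262, product 0.05240; [3] prior 0.2, lik 0.049, product 0.009800; [4] prior 0.2, lik 0.128, product 0.02560; [5] prior 0.2, lik 0.25, product 0.05000.
Normalizing constant = 0.14320; the posterior for Machine 2 is its product over the sum, 0.05240/0.14320 = 0.3659.

Posterior probability ≈ 0.3659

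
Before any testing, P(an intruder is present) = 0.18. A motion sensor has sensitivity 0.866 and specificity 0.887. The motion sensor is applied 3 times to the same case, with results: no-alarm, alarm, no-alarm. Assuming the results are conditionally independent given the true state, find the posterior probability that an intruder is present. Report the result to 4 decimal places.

Posterior P(H) ≈ 0.0370

With H the event that an intruder is present, the joint likelihood of the observed sequence is P(data|H) = 0.134·0.866·0.134 = 0.015550 and P(data|¬H) = 0.887·0.113·0.887 = 0.088905.
Bayes: P(H|data) = 0.18·0.015550 / (0.18·0.015550 + 0.82·0.088905) = 0.0027990/0.075701 = 0.0370.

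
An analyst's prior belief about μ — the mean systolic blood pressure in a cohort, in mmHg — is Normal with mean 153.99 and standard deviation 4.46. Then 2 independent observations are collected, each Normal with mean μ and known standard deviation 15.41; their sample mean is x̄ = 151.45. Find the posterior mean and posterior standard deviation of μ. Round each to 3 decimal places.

Prior precision 1/τ₀² = 1/4.46² = 0.0502725; data precision n/σ² = 2/15.41² = 0.00842218.
Posterior precision = 0.0502725 + 0.00842218 = 0.0586947, giving posterior SD = 1/√0.0586947 = 4.128.
Posterior mean = (0.0502725·153.99 + 0.00842218·151.45) / 0.0586947 = 153.626.

Posterior mean ≈ 153.626; posterior SD ≈ 4.128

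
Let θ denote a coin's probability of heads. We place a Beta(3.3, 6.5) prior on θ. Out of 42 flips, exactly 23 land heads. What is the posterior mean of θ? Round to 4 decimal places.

Observing 23 successes and 19 failures updates Beta(3.3, 6.5) by adding the success and failure counts to the two shape parameters: α = 3.3+23 = 26.3, β = 6.5+19 = 25.5.
Posterior mean = α/(α+β) = 26.3/51.8 = 0.5077.

Posterior mean ≈ 0.5077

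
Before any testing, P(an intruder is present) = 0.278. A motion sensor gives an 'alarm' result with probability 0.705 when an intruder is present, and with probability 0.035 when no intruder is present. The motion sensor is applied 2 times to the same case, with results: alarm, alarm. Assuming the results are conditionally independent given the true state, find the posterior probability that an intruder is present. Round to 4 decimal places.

Posterior P(H) ≈ 0.9936

Let H be the event that an intruder is present; start with P(H) = 0.278. P('alarm'|H) = 0.705, P('alarm'|¬H) = 0.035.
Update on result 1 ('alarm'): P(H) ← 0.705·0.2780 / (0.705·0.2780 + 0.035·0.7220) = 0.19599/0.22126 = 0.8858.
Update on result 2 ('alarm'): P(H) ← 0.705·0.8858 / (0.705·0.8858 + 0.035·0.1142) = 0.62448/0.62848 = 0.9936.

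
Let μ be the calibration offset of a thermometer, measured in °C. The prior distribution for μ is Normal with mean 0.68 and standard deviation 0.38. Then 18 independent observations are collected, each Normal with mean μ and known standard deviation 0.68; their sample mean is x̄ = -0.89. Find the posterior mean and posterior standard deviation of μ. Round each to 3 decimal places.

Prior precision 1/τ₀² = 1/0.38² = 6.92521; data precision n/σ² = 18/0.68² = 38.9273.
Posterior precision = 6.92521 + 38.9273 = 45.8525, giving posterior SD = 1/√45.8525 = 0.148.
Posterior mean = (6.92521·0.68 + 38.9273·-0.89) / 45.8525 = -0.653.

Posterior mean ≈ -0.653; posterior SD ≈ 0.148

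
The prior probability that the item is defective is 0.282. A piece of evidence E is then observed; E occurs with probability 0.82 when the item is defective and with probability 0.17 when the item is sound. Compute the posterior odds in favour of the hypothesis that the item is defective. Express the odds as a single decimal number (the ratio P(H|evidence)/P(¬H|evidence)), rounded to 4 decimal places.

Prior odds = 0.282/(1−0.282) = 0.39276.
Likelihood ratio for E = 0.82/0.17 = 4.8235.
Posterior odds = prior odds × LR = 1.8945.

Posterior odds ≈ 1.8945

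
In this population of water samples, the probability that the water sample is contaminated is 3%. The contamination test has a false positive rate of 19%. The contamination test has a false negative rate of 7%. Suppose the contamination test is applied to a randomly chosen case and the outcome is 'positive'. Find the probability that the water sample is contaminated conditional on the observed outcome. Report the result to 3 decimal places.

P(H | E) ≈ 0.131

Let H be the event that the water sample is contaminated. P(H) = 0.03, so P(¬H) = 0.97. With E the 'positive' result, P(E|H) = 0.93 and P(E|¬H) = 0.19.
P(E) = 0.93·0.03 + 0.19·0.97 = 0.027900 + 0.18430 = 0.21220.
By Bayes' theorem, P(H|E) = 0.027900 / 0.21220 = 0.131.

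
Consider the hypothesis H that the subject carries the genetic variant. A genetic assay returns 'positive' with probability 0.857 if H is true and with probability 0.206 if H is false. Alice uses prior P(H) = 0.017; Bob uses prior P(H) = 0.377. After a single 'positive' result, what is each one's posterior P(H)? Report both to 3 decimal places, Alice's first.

The likelihood ratio for a 'positive' result is 0.857/0.206 = 4.1602.
Alice: prior odds 0.017/0.983 = 0.017294; posterior odds 0.071946; posterior probability 0.067.
Bob: prior odds 0.377/0.623 = 0.60514; posterior odds 2.5175; posterior probability 0.716.

Alice: 0.067; Bob: 0.716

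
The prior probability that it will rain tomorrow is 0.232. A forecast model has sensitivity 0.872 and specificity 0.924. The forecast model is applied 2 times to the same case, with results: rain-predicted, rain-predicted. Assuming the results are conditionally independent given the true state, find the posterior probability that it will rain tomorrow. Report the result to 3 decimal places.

Posterior P(H) ≈ 0.975

Let H be the event that it will rain tomorrow; start with P(H) = 0.232. P('rain-predicted'|H) = 0.872, P('rain-predicted'|¬H) = 0.076.
Update on result 1 ('rain-predicted'): P(H) ← 0.872·0.2320 / (0.872·0.2320 + 0.076·0.7680) = 0.20230/0.26067 = 0.7761.
Update on result 2 ('rain-predicted'): P(H) ← 0.872·0.7761 / (0.872·0.7761 + 0.076·0.2239) = 0.67675/0.69376 = 0.9755.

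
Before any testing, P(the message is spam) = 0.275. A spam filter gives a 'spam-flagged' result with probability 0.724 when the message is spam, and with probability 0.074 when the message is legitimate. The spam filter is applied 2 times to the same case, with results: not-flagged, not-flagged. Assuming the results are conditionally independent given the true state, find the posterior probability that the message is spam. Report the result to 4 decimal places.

Let H be the event that the message is spam; start with P(H) = 0.275. P('spam-flagged'|H) = 0.724, P('spam-flagged'|¬H) = 0.074.
Update on result 1 ('not-flagged'): P(H) ← 0.276·0.2750 / (0.276·0.2750 + 0.926·0.7250) = 0.075900/0.74725 = 0.1016.
Update on result 2 ('not-flagged'): P(H) ← 0.276·0.1016 / (0.276·0.1016 + 0.926·0.8984) = 0.028034/0.85998 = 0.0326.

Posterior P(H) ≈ 0.0326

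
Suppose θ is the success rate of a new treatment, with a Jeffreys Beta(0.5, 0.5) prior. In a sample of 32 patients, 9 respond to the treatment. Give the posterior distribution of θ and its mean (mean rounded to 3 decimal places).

The binomial likelihood is conjugate to the Beta prior: with 9 successes and 23 failures, the posterior is Beta(0.5+9, 0.5+23) = Beta(9.5, 23.5).
E[θ | data] = 9.5/(9.5+23.5) = 0.288.

Posterior: Beta(9.5, 23.5); mean ≈ 0.288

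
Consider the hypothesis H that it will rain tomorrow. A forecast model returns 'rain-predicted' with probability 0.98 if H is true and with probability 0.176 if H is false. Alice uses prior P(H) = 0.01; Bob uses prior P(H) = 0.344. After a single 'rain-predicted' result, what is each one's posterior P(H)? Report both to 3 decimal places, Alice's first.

Alice: 0.053; Bob: 0.745

P('+'|H) = 0.98, P('+'|¬H) = 0.176.
Alice: numerator 0.98·0.01 = 0.0098000; evidence = 0.0098000+0.176·0.99 = 0.18404; posterior = 0.053.
Bob: numerator 0.98·0.344 = 0.33712; evidence = 0.33712+0.176·0.656 = 0.45258; posterior = 0.745.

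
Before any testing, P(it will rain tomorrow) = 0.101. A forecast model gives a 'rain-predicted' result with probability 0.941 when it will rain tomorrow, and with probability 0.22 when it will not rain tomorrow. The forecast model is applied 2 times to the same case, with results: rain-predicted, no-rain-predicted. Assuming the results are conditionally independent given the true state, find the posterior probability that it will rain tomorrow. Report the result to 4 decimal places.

Posterior P(H) ≈ 0.0351

With H the event that it will rain tomorrow, the joint likelihood of the observed sequence is P(data|H) = 0.941·0.059 = 0.055519 and P(data|¬H) = 0.22·0.78 = 0.17160.
Bayes: P(H|data) = 0.101·0.055519 / (0.101·0.055519 + 0.899·0.17160) = 0.0056074/0.15988 = 0.0351.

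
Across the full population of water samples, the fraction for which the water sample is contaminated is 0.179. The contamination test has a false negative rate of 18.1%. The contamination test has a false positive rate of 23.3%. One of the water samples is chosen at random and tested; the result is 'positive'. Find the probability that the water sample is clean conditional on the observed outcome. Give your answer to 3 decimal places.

P(¬H | E) ≈ 0.566

Write H for 'the water sample is contaminated'. Prior odds H:¬H = 0.179/0.821 = 0.21803. For the 'positive' outcome, the likelihood ratio is 0.819/0.233 = 3.5150.
Posterior odds = 0.21803 × 3.5150 = 0.76637, so P(H|E) = 0.76637/(1+0.76637) = 0.434. Then P(¬H|E) = 1 − 0.434 = 0.566.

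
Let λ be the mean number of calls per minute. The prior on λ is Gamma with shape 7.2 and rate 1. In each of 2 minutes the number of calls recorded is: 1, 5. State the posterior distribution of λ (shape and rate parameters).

Posterior: Gamma(shape=13.2, rate=3)

The Poisson likelihood adds the total count to the shape and the number of exposure periods to the rate. Here ∑xᵢ = 6 and n = 2, so shape 7.2→13.2 and rate 1→3.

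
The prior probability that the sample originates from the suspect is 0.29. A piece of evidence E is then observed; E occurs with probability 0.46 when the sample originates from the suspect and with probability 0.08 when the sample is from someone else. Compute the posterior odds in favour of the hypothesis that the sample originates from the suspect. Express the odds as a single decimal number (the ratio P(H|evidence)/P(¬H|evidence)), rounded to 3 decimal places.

Posterior odds ≈ 2.349

Prior odds = 0.29/(1−0.29) = 0.40845. In log-odds, ln(0.40845) = -0.89538.
Add log likelihood ratio: ln(5.7500) = 1.7492.
Posterior log-odds = 0.85382, so posterior odds = exp(0.85382) = 2.3486.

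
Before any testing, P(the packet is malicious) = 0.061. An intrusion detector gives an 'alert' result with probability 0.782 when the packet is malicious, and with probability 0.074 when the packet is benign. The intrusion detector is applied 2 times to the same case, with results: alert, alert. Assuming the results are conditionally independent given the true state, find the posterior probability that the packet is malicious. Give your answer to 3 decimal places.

Posterior P(H) ≈ 0.879

Let H be the event that the packet is malicious; start with P(H) = 0.061. P('alert'|H) = 0.782, P('alert'|¬H) = 0.074.
Update on result 1 ('alert'): P(H) ← 0.782·0.0610 / (0.782·0.0610 + 0.074·0.9390) = 0.047702/0.11719 = 0.4071.
Update on result 2 ('alert'): P(H) ← 0.782·0.4071 / (0.782·0.4071 + 0.074·0.5929) = 0.31832/0.36220 = 0.8789.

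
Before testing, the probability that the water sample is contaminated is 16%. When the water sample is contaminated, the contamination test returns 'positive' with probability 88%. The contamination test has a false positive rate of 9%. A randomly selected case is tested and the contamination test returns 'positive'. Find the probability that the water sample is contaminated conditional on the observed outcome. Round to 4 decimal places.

Write H for 'the water sample is contaminated'. Prior odds H:¬H = 0.16/0.84 = 0.19048. For the 'positive' outcome, the likelihood ratio is 0.88/0.09 = 9.7778.
Posterior odds = 0.19048 × 9.7778 = 1.8624, so P(H|E) = 1.8624/(1+1.8624) = 0.6506.

P(H | E) ≈ 0.6506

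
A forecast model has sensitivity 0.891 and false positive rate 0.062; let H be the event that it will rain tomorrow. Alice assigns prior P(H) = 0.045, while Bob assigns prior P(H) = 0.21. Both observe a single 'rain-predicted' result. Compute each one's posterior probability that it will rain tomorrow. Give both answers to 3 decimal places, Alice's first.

Alice: 0.404; Bob: 0.793

P('+'|H) = 0.891, P('+'|¬H) = 0.062.
Alice: numerator 0.891·0.045 = 0.040095; evidence = 0.040095+0.062·0.955 = 0.099305; posterior = 0.404.
Bob: numerator 0.891·0.21 = 0.18711; evidence = 0.18711+0.062·0.79 = 0.23609; posterior = 0.793.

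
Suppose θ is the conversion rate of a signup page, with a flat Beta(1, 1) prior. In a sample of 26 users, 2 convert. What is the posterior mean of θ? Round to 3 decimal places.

Observing 2 successes and 24 failures updates Beta(1, 1) by adding the success and failure counts to the two shape parameters: α = 1+2 = 3, β = 1+24 = 25.
E[θ | data] = 3/(3+25) = 0.107.

Posterior mean ≈ 0.107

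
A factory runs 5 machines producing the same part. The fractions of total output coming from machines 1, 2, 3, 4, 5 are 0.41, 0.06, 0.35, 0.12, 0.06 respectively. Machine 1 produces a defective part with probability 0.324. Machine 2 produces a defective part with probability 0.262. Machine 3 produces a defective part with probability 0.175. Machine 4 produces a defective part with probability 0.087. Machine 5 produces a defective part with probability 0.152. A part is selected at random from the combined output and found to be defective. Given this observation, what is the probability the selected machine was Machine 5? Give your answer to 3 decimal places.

Posterior probability ≈ 0.040

Tabulate prior·likelihood by source: [1] prior 0.41, lik 0.324, product 0.1328; [2] prior 0.06, lik 0.262, product 0.01572; [3] prior 0.35, lik 0.175, product 0.06125; [4] prior 0.12, lik 0.087, product 0.01044; [5] prior 0.06, lik 0.152, product 0.009120.
Normalizing constant = 0.22937; the posterior for Machine 5 is its product over the sum, 0.009120/0.22937 = 0.040.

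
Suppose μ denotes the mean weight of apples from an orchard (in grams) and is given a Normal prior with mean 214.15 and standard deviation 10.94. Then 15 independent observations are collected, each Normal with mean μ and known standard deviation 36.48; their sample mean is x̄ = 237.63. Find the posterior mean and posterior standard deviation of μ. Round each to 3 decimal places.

Posterior mean ≈ 227.634; posterior SD ≈ 7.138

With known σ, the Normal prior is conjugate. Weight on the data is w = (n/σ²)/(n/σ² + 1/τ₀²) = 0.0112715/(0.0112715+0.00835536) = 0.57429.
Posterior mean = w·x̄ + (1−w)·μ₀ = 0.57429·237.63 + 0.42571·214.15 = 227.634. Posterior variance = 1/(0.0112715+0.00835536) = 50.9506, so SD = 7.138.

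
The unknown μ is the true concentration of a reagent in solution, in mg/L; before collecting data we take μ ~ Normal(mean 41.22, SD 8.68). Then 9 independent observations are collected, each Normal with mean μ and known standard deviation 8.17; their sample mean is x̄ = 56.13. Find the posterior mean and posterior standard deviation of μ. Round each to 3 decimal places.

Prior precision 1/τ₀² = 1/8.68² = 0.0132727; data precision n/σ² = 9/8.17² = 0.134834.
Posterior precision = 0.0132727 + 0.134834 = 0.148106, giving posterior SD = 1/√0.148106 = 2.598.
Posterior mean = (0.0132727·41.22 + 0.134834·56.13) / 0.148106 = 54.794.

Posterior mean ≈ 54.794; posterior SD ≈ 2.598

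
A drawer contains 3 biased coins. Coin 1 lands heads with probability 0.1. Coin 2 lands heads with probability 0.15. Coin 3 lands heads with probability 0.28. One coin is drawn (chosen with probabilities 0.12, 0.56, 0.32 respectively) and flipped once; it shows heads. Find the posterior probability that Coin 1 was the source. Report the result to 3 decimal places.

Posterior probability ≈ 0.065

Tabulate prior·likelihood by source: [1] prior 0.12, lik 0.1, product 0.01200; [2] prior 0.56, lik 0.15, product 0.08400; [3] prior 0.32, lik 0.28, product 0.08960.
Normalizing constant = 0.18560; the posterior for Coin 1 is its product over the sum, 0.01200/0.18560 = 0.065.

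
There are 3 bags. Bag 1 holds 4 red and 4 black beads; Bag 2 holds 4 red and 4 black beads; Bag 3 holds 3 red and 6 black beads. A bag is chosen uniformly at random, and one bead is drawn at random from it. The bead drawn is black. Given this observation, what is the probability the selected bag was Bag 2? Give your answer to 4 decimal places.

Posterior probability ≈ 0.3000

Tabulate prior·likelihood by source: [1] prior 0.333333, lik 0.5, product 0.1667; [2] prior 0.333333, lik 0.5, product 0.1667; [3] prior 0.333333, lik 0.6667, product 0.2222.
Normalizing constant = 0.55556; the posterior for Bag 2 is its product over the sum, 0.1667/0.55556 = 0.3000.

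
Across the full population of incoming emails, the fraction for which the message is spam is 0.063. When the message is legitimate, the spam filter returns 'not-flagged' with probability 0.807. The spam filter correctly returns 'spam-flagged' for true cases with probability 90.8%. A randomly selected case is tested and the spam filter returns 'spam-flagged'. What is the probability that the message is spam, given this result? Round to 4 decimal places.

P(H | E) ≈ 0.2403

Write H for 'the message is spam'. Prior odds H:¬H = 0.063/0.937 = 0.067236. For the 'spam-flagged' outcome, the likelihood ratio is 0.908/0.193 = 4.7047.
Posterior odds = 0.067236 × 4.7047 = 0.31632, so P(H|E) = 0.31632/(1+0.31632) = 0.2403.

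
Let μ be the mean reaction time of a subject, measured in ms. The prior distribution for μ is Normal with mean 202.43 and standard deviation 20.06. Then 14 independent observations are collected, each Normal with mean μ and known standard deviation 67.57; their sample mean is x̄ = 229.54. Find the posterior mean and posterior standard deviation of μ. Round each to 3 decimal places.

Posterior mean ≈ 217.404; posterior SD ≈ 13.421

Prior precision 1/τ₀² = 1/20.06² = 0.00248507; data precision n/σ² = 14/67.57² = 0.00306634.
Posterior precision = 0.00248507 + 0.00306634 = 0.00555141, giving posterior SD = 1/√0.00555141 = 13.421.
Posterior mean = (0.00248507·202.43 + 0.00306634·229.54) / 0.00555141 = 217.404.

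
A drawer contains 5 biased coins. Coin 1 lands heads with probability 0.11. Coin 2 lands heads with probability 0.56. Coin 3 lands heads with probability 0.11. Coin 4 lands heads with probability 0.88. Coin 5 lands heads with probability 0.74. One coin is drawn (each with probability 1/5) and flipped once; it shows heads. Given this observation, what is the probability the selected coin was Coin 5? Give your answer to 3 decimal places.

Tabulate prior·likelihood by source: [1] prior 0.2, lik 0.11, product 0.02200; [2] prior 0.2, lik 0.56, product 0.1120; [3] prior 0.2, lik 0.11, product 0.02200; [4] prior 0.2, lik 0.88, product 0.1760; [5] prior 0.2, lik 0.74, product 0.1480.
Normalizing constant = 0.48000; the posterior for Coin 5 is its product over the sum, 0.1480/0.48000 = 0.308.

Posterior probability ≈ 0.308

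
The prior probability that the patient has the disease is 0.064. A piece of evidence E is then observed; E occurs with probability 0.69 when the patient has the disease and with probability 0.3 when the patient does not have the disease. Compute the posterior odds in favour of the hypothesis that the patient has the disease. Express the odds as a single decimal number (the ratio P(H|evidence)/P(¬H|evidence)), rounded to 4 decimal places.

Prior odds = 0.064/(1−0.064) = 0.068376.
Likelihood ratio for E = 0.69/0.3 = 2.3000.
Posterior odds = prior odds × LR = 0.15726.

Posterior odds ≈ 0.1573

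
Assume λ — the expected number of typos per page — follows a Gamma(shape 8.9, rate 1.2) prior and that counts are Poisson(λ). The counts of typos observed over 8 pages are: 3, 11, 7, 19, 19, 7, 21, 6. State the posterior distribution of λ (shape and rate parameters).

Total count ∑xᵢ = 93 over n = 8 pages.
Gamma is conjugate to the Poisson likelihood: posterior is Gamma(shape = 8.9+93 = 101.9, rate = 1.2+8 = 9.2).

Posterior: Gamma(shape=101.9, rate=9.2)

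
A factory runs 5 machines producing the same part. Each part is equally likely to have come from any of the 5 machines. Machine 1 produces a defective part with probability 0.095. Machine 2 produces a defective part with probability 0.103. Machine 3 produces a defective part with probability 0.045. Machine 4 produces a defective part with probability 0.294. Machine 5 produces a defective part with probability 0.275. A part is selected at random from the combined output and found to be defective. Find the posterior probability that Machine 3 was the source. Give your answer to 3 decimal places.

P(defective|M1) = 0.095; P(defective|M2) = 0.103; P(defective|M3) = 0.045; P(defective|M4) = 0.294; P(defective|M5) = 0.275.
Prior × likelihood for each source: 0.2·0.095=0.01900, 0.2·0.103=0.02060, 0.2·0.045=0.009000, 0.2·0.294=0.05880, 0.2·0.275=0.05500. Summing gives P(defective) = 0.16240.
P(Machine 3 | defective) = 0.009000 / 0.16240 = 0.055.

Posterior probability ≈ 0.055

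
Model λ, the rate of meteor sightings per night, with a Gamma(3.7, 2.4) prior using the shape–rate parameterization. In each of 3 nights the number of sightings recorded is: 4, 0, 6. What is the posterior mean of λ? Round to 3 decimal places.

Posterior mean ≈ 2.537

Total count ∑xᵢ = 10 over n = 3 nights.
Gamma is conjugate to the Poisson likelihood: posterior is Gamma(shape = 3.7+10 = 13.7, rate = 2.4+3 = 5.4).
E[λ | data] = 13.7/5.4 = 2.537.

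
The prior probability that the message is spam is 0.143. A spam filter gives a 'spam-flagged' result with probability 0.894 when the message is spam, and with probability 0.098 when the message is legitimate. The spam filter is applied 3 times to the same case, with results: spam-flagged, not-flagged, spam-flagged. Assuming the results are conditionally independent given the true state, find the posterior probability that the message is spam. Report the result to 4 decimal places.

Posterior P(H) ≈ 0.6200

Let H be the event that the message is spam; start with P(H) = 0.143. P('spam-flagged'|H) = 0.894, P('spam-flagged'|¬H) = 0.098.
Update on result 1 ('spam-flagged'): P(H) ← 0.894·0.1430 / (0.894·0.1430 + 0.098·0.8570) = 0.12784/0.21183 = 0.6035.
Update on result 2 ('not-flagged'): P(H) ← 0.106·0.6035 / (0.106·0.6035 + 0.902·0.3965) = 0.063973/0.42160 = 0.1517.
Update on result 3 ('spam-flagged'): P(H) ← 0.894·0.1517 / (0.894·0.1517 + 0.098·0.8483) = 0.13565/0.21878 = 0.6200.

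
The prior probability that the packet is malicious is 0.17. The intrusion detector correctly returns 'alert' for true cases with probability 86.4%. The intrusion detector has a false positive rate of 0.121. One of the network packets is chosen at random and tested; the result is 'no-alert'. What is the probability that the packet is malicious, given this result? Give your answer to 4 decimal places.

Write H for 'the packet is malicious'. Prior odds H:¬H = 0.17/0.83 = 0.20482. For the 'no-alert' outcome, the likelihood ratio is 0.136/0.879 = 0.15472.
Posterior odds = 0.20482 × 0.15472 = 0.031690, so P(H|E) = 0.031690/(1+0.031690) = 0.0307.

P(H | E) ≈ 0.0307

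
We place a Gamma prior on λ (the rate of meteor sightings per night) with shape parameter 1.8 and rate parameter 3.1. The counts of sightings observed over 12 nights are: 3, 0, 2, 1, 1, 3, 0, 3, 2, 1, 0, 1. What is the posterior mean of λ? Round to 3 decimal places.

Posterior mean ≈ 1.245

The Poisson likelihood adds the total count to the shape and the number of exposure periods to the rate. Here ∑xᵢ = 17 and n = 12, so shape 1.8→18.8 and rate 3.1→15.1.
Posterior mean = shape/rate = 18.8/15.1 = 1.245.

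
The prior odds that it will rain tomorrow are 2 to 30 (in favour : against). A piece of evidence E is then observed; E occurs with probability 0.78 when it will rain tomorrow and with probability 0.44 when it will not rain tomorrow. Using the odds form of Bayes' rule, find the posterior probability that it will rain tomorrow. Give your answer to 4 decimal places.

Prior odds = 2/30 = 0.066667. In log-odds, ln(0.066667) = -2.7081.
Add log likelihood ratio: ln(1.7727) = 0.57252.
Posterior log-odds = -2.1355, so posterior odds = exp(-2.1355) = 0.11818. Converting, P(H|E) = 0.11818/1.1182 = 0.1057.

Posterior probability ≈ 0.1057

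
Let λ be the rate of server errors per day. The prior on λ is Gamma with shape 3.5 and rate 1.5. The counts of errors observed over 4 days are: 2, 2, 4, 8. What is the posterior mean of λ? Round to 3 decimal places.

Posterior mean ≈ 3.545

The Poisson likelihood adds the total count to the shape and the number of exposure periods to the rate. Here ∑xᵢ = 16 and n = 4, so shape 3.5→19.5 and rate 1.5→5.5.
Posterior mean = shape/rate = 19.5/5.5 = 3.545.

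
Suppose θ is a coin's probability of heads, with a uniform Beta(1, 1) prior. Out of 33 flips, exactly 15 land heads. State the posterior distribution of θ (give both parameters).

Observing 15 successes and 18 failures updates Beta(1, 1) by adding the success and failure counts to the two shape parameters: α = 1+15 = 16, β = 1+18 = 19.

Posterior: Beta(16, 19)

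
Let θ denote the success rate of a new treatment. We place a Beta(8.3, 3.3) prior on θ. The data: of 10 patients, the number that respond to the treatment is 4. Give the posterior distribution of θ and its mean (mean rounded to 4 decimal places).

Posterior: Beta(12.3, 9.3); mean ≈ 0.5694

The binomial likelihood is conjugate to the Beta prior: with 4 successes and 6 failures, the posterior is Beta(8.3+4, 3.3+6) = Beta(12.3, 9.3).
Posterior mean = α/(α+β) = 12.3/21.6 = 0.5694.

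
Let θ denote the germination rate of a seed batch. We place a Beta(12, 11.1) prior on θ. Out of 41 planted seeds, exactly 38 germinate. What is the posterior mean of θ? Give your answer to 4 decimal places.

Posterior mean ≈ 0.7800

Observing 38 successes and 3 failures updates Beta(12, 11.1) by adding the success and failure counts to the two shape parameters: α = 12+38 = 50, β = 11.1+3 = 14.1.
E[θ | data] = 50/(50+14.1) = 0.7800.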